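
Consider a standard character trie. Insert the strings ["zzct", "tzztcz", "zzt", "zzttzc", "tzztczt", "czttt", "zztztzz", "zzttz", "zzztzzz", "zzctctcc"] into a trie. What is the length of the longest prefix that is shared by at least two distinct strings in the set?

Look for the deepest trie node that still has at least two words in its subtree.
e.g. "tzztcz" and "tzztczt" share the prefix "tzztcz" of length 6; no pair shares a longer one.
Longest shared-prefix length: 6

6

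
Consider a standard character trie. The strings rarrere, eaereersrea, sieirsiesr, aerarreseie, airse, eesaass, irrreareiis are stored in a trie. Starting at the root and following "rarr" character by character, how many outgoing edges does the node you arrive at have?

Walk "rarr" from the root, arriving at one node.
Distinct next characters after "rarr": e.
That node has 1 child edge.

1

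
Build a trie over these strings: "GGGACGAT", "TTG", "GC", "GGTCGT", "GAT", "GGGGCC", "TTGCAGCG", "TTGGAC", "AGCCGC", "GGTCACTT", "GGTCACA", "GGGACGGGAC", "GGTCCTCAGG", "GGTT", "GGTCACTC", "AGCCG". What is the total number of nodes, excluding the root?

For each word, the new-node count is its length minus the longest prefix already in the trie:
  "GGGACGAT" → 8 new (G, G, G, A, C, G, A, T)
  "TTG" → 3 new (T, T, G)
  "GC" → prefix "G" already present; 1 new (C)
  "GGTCGT" → prefix "GG" already present; 4 new (T, C, G, T)
  "GAT" → prefix "G" already present; 2 new (A, T)
  "GGGGCC" → prefix "GGG" already present; 3 new (G, C, C)
  "TTGCAGCG" → prefix "TTG" already present; 5 new (C, A, G, C, G)
  "TTGGAC" → prefix "TTG" already present; 3 new (G, A, C)
  "AGCCGC" → 6 new (A, G, C, C, G, C)
  "GGTCACTT" → prefix "GGTC" already present; 4 new (A, C, T, T)
  "GGTCACA" → prefix "GGTCAC" already present; 1 new (A)
  "GGGACGGGAC" → prefix "GGGACG" already present; 4 new (G, G, A, C)
  "GGTCCTCAGG" → prefix "GGTC" already present; 6 new (C, T, C, A, G, G)
  "GGTT" → prefix "GGT" already present; 1 new (T)
  "GGTCACTC" → prefix "GGTCACT" already present; 1 new (C)
  "AGCCG" → prefix "AGCCG" already present; 0 new (none)
Total nodes = 8 + 3 + 1 + 4 + 2 + 3 + 5 + 3 + 6 + 4 + 1 + 4 + 6 + 1 + 1 + 0 = 52

52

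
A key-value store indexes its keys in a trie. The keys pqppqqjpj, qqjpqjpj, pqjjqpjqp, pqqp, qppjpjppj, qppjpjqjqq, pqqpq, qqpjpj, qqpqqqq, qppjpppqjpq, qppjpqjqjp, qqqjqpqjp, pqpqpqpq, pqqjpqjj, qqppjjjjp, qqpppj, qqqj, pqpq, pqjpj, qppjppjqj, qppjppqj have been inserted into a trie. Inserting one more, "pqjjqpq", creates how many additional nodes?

"pqjjqp" is already a path in the trie; the remaining "q" must be added.
So 7 − 6 = 1 new nodes.

1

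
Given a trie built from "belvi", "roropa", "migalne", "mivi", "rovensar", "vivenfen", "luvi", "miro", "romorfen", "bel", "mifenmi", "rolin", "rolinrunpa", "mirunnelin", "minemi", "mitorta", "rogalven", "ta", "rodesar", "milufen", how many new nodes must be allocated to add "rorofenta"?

5

The longest prefix of "rorofenta" already in the trie is "roro" (length 4).
New nodes needed: |"rorofenta"| − 4 = 9 − 4 = 5.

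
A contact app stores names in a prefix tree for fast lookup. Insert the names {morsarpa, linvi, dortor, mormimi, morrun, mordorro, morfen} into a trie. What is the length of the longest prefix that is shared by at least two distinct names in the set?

3

Equivalently: take the maximum, over all pairs, of their longest common prefix length.
e.g. "mordorro" and "morfen" share the prefix "mor" of length 3; no pair shares a longer one.
Longest shared-prefix length: 3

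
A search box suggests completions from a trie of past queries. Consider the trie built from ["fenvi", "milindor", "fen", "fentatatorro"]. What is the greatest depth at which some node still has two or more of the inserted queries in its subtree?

Look for the deepest trie node that still has at least two words in its subtree.
"fen" and "fentatatorro" agree on "fen" (3 characters) before diverging; nothing deeper is shared.
Longest shared-prefix length: 3

3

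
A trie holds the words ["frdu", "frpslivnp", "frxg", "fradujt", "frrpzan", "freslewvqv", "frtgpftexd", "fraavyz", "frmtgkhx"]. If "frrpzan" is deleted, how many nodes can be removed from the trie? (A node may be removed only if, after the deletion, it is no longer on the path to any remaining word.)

5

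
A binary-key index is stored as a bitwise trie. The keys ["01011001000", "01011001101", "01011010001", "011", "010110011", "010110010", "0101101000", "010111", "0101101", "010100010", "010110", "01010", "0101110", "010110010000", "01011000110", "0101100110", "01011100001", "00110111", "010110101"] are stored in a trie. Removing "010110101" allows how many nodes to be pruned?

A node on "010110101"'s path can go only if nothing else ends at it or branches off below it.
The suffix "1" (1 node) is used only by "010110101"; the node for "01011010" still has the child "0", so pruning stops there.
Nodes removed: 1

1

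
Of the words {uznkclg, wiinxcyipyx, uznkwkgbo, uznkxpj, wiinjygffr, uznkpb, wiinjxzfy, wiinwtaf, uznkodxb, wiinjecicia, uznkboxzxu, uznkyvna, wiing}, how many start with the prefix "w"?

Traverse to the node for "w", then collect every word in that subtree.
Words under "w": wiing, wiinjecicia, wiinjxzfy, wiinjygffr, wiinwtaf, wiinxcyipyx
Count: 6

6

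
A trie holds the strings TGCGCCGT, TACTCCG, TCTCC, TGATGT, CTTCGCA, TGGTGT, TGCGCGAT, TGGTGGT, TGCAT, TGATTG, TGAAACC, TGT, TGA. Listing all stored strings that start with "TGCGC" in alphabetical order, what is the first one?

TGCGCCGT

Words with prefix "TGCGC", in lexicographic order: "TGCGCCGT", "TGCGCGAT"
The 1st is TGCGCCGT.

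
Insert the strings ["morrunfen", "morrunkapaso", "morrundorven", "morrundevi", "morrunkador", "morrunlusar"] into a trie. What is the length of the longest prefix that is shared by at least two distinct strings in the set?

8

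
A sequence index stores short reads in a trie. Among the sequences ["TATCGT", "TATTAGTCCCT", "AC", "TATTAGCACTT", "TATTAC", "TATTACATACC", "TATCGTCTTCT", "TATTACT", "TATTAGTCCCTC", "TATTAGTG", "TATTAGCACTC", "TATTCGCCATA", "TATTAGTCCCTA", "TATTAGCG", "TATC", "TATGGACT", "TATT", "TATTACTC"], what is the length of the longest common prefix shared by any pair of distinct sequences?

11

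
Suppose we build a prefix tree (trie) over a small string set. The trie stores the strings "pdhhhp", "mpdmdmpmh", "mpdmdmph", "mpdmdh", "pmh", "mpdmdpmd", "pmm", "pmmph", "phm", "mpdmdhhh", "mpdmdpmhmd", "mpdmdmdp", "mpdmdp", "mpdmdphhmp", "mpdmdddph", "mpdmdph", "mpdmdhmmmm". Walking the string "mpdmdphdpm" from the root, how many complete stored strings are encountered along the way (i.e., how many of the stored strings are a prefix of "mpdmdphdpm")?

2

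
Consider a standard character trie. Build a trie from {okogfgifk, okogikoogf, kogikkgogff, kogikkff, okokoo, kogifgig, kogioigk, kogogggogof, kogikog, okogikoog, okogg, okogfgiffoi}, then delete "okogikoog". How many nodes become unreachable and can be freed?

0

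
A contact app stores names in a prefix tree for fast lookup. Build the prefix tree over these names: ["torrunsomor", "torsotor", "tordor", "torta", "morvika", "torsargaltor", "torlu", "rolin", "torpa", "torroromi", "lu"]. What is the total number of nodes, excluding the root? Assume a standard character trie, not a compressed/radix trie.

Trace insertions, counting only characters that open a new branch:
  "torrunsomor" → 11 new (t, o, r, r, u, n, s, o, m, o, r)
  "torsotor" → prefix "tor" already present; 5 new (s, o, t, o, r)
  "tordor" → prefix "tor" already present; 3 new (d, o, r)
  "torta" → prefix "tor" already present; 2 new (t, a)
  "morvika" → 7 new (m, o, r, v, i, k, a)
  "torsargaltor" → prefix "tors" already present; 8 new (a, r, g, a, l, t, o, r)
  "torlu" → prefix "tor" already present; 2 new (l, u)
  "rolin" → 5 new (r, o, l, i, n)
  "torpa" → prefix "tor" already present; 2 new (p, a)
  "torroromi" → prefix "torr" already present; 5 new (o, r, o, m, i)
  "lu" → 2 new (l, u)
Total nodes = 11 + 5 + 3 + 2 + 7 + 8 + 2 + 5 + 2 + 5 + 2 = 52

52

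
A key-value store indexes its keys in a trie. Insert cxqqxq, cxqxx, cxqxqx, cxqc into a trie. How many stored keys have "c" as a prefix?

4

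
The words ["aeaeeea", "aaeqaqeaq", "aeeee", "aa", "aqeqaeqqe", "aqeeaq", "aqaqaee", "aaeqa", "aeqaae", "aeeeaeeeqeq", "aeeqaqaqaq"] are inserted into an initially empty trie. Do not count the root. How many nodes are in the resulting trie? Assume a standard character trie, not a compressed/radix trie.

52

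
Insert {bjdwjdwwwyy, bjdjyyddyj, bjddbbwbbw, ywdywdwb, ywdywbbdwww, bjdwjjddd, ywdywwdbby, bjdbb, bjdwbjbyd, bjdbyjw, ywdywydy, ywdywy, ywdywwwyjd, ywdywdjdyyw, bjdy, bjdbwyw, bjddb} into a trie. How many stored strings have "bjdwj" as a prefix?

2

Traverse to the node for "bjdwj", then collect every word in that subtree.
Words under "bjdwj": bjdwjdwwwyy, bjdwjjddd
Count: 2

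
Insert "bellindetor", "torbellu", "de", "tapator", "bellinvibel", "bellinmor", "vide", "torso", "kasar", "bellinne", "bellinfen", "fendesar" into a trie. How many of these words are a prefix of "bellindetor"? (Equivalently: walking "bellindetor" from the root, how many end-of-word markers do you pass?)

Traverse "bellindetor" character by character; count nodes along the way that are marked as word ends.
Prefixes of the query that are stored words: "bellindetor"
Count: 1

1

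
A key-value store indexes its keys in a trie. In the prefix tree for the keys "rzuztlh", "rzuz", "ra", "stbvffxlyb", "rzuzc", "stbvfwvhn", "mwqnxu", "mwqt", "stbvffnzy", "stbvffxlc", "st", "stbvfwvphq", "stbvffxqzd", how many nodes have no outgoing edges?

A leaf is a node with no children — equivalently, the end of a word that is not a proper prefix of any other stored word.
Those words: "mwqnxu", "mwqt", "ra", "rzuzc", "rzuztlh", "stbvffnzy", "stbvffxlc", "stbvffxlyb", "stbvffxqzd", "stbvfwvhn", "stbvfwvphq"
Leaf count: 11

11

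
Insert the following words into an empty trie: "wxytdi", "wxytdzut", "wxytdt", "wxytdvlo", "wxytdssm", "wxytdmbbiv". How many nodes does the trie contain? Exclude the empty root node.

Insert word by word; a character creates a node only if that edge doesn't already exist:
  "wxytdi" → 6 new (w, x, y, t, d, i)
  "wxytdzut" → prefix "wxytd" already present; 3 new (z, u, t)
  "wxytdt" → prefix "wxytd" already present; 1 new (t)
  "wxytdvlo" → prefix "wxytd" already present; 3 new (v, l, o)
  "wxytdssm" → prefix "wxytd" already present; 3 new (s, s, m)
  "wxytdmbbiv" → prefix "wxytd" already present; 5 new (m, b, b, i, v)
Total nodes = 6 + 3 + 1 + 3 + 3 + 5 = 21

21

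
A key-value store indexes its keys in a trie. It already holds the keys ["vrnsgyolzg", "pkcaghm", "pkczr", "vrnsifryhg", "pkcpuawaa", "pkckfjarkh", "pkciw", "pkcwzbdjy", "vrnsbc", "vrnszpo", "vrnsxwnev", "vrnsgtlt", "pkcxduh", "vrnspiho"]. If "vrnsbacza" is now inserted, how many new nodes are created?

4

Walking "vrnsbacza" from the root, the first 5 characters ("vrnsb") follow existing edges; "a" is the first miss.
Each of the 4 remaining characters creates one node.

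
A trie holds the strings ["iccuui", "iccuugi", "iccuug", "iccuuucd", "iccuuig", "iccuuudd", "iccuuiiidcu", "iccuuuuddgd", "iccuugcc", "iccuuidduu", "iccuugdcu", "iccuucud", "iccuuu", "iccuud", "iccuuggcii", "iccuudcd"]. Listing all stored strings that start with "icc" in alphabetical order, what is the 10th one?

Words with prefix "icc", in lexicographic order: "iccuucud", "iccuud", "iccuudcd", "iccuug", "iccuugcc", "iccuugdcu", "iccuuggcii", "iccuugi", "iccuui", "iccuuidduu", "iccuuig", "iccuuiiidcu", "iccuuu", "iccuuucd", "iccuuudd", "iccuuuuddgd"
The 10th is iccuuidduu.

iccuuidduu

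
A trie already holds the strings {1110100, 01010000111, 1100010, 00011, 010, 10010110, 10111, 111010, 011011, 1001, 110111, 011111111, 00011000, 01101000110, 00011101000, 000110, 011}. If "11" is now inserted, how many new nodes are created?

Every character of "11" already lies on an existing path (it is a prefix of some stored word).
No new nodes are needed: 0.

0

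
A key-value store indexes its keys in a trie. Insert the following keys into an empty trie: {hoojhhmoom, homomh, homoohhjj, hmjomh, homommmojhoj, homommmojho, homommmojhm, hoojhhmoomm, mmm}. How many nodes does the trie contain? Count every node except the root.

Insert word by word; a character creates a node only if that edge doesn't already exist:
  "hoojhhmoom" → 10 new (h, o, o, j, h, h, m, o, o, m)
  "homomh" → prefix "ho" already present; 4 new (m, o, m, h)
  "homoohhjj" → prefix "homo" already present; 5 new (o, h, h, j, j)
  "hmjomh" → prefix "h" already present; 5 new (m, j, o, m, h)
  "homommmojhoj" → prefix "homom" already present; 7 new (m, m, o, j, h, o, j)
  "homommmojho" → prefix "homommmojho" already present; 0 new (none)
  "homommmojhm" → prefix "homommmojh" already present; 1 new (m)
  "hoojhhmoomm" → prefix "hoojhhmoom" already present; 1 new (m)
  "mmm" → 3 new (m, m, m)
Total nodes = 10 + 4 + 5 + 5 + 7 + 0 + 1 + 1 + 3 = 36

36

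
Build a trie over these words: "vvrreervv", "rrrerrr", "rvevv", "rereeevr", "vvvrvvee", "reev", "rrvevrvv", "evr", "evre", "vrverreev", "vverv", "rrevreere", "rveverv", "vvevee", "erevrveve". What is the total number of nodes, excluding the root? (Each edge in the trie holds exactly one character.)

Count nodes per top-level branch (shared prefixes stored once):
  'e'-branch (erevrveve, evr, evre): 12 nodes
  'r'-branch (reev, rereeevr, rrevreere, rrrerrr, rrvevrvv, rveverv, rvevv): 36 nodes
  'v'-branch (vrverreev, vverv, vvevee, vvrreervv, vvvrvvee): 29 nodes
Sum: 77

77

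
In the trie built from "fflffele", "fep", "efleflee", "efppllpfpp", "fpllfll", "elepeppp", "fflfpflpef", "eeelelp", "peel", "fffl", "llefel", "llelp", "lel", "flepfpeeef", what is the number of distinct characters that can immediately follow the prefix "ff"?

The children of the "ff" node are the distinct next characters among strings starting with "ff".
Characters that immediately follow "ff" among the stored strings: {f, l}.
That node has 2 child edges.

2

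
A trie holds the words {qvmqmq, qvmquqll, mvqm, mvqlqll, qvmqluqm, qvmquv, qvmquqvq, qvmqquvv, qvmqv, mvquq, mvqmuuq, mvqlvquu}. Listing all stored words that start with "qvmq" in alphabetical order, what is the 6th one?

Filter for "qvmq…" and sort: "qvmqluqm", "qvmqmq", "qvmqquvv", "qvmquqll", "qvmquqvq", "qvmquv", "qvmqv"
The 6th is qvmquv.

qvmquv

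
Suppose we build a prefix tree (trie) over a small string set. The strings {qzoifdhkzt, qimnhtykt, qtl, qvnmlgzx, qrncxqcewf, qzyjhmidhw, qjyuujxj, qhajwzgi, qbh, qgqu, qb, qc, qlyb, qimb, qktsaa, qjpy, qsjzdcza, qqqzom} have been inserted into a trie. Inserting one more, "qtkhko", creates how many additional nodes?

4

Walking "qtkhko" from the root, the first 2 characters ("qt") follow existing edges; "k" is the first miss.
New nodes needed: |"qtkhko"| − 2 = 6 − 2 = 4.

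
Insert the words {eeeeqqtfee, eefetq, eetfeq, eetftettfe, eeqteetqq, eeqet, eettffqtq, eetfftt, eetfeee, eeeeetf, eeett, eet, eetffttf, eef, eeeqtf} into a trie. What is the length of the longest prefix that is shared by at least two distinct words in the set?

Look for the deepest trie node that still has at least two words in its subtree.
e.g. "eetfftt" and "eetffttf" share the prefix "eetfftt" of length 7; no pair shares a longer one.
Longest shared-prefix length: 7

7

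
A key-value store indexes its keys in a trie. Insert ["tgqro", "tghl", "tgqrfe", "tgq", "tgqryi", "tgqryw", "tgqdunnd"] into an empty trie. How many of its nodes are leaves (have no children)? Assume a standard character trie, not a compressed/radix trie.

6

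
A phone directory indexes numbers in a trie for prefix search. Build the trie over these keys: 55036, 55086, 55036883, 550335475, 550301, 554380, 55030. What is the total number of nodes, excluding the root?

Trace insertions, counting only characters that open a new branch:
  "55036" → 5 new (5, 5, 0, 3, 6)
  "55086" → prefix "550" already present; 2 new (8, 6)
  "55036883" → prefix "55036" already present; 3 new (8, 8, 3)
  "550335475" → prefix "5503" already present; 5 new (3, 5, 4, 7, 5)
  "550301" → prefix "5503" already present; 2 new (0, 1)
  "554380" → prefix "55" already present; 4 new (4, 3, 8, 0)
  "55030" → prefix "55030" already present; 0 new (none)
Total nodes = 5 + 2 + 3 + 5 + 2 + 4 + 0 = 21

21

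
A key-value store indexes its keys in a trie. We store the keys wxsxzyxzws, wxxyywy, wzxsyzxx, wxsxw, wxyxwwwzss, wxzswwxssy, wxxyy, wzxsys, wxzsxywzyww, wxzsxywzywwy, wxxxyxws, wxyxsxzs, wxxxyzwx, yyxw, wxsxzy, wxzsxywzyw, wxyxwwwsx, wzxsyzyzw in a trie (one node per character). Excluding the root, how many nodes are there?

69

For each word, the new-node count is its length minus the longest prefix already in the trie:
  "wxsxzyxzws" → 10 new (w, x, s, x, z, y, x, z, w, s)
  "wxxyywy" → prefix "wx" already present; 5 new (x, y, y, w, y)
  "wzxsyzxx" → prefix "w" already present; 7 new (z, x, s, y, z, x, x)
  "wxsxw" → prefix "wxsx" already present; 1 new (w)
  "wxyxwwwzss" → prefix "wx" already present; 8 new (y, x, w, w, w, z, s, s)
  "wxzswwxssy" → prefix "wx" already present; 8 new (z, s, w, w, x, s, s, y)
  "wxxyy" → prefix "wxxyy" already present; 0 new (none)
  "wzxsys" → prefix "wzxsy" already present; 1 new (s)
  "wxzsxywzyww" → prefix "wxzs" already present; 7 new (x, y, w, z, y, w, w)
  "wxzsxywzywwy" → prefix "wxzsxywzyww" already present; 1 new (y)
  "wxxxyxws" → prefix "wxx" already present; 5 new (x, y, x, w, s)
  "wxyxsxzs" → prefix "wxyx" already present; 4 new (s, x, z, s)
  "wxxxyzwx" → prefix "wxxxy" already present; 3 new (z, w, x)
  "yyxw" → 4 new (y, y, x, w)
  "wxsxzy" → prefix "wxsxzy" already present; 0 new (none)
  "wxzsxywzyw" → prefix "wxzsxywzyw" already present; 0 new (none)
  "wxyxwwwsx" → prefix "wxyxwww" already present; 2 new (s, x)
  "wzxsyzyzw" → prefix "wzxsyz" already present; 3 new (y, z, w)
Total nodes = 10 + 5 + 7 + 1 + 8 + 8 + 0 + 1 + 7 + 1 + 5 + 4 + 3 + 4 + 0 + 0 + 2 + 3 = 69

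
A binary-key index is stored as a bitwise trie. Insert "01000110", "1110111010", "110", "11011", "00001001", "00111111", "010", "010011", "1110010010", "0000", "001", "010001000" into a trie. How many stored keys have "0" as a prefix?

8

Walk to "0"; the words in its subtree are exactly those with that prefix.
Words under "0": 0000, 00001001, 001, 00111111, 010, 010001000, 01000110, 010011
Count: 8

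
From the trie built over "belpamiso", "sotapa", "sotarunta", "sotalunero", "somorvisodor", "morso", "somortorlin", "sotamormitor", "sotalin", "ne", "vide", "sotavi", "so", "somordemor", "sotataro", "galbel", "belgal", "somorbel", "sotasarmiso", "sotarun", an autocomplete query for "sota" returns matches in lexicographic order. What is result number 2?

Filter for "sota…" and sort: "sotalin", "sotalunero", "sotamormitor", "sotapa", "sotarun", "sotarunta", "sotasarmiso", "sotataro", "sotavi"
The 2nd is sotalunero.

sotalunero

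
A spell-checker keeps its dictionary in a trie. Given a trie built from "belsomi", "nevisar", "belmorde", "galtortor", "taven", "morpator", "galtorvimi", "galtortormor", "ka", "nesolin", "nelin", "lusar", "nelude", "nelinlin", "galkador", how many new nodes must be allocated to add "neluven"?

The longest prefix of "neluven" already in the trie is "nelu" (length 4).
New nodes needed: |"neluven"| − 4 = 7 − 4 = 3.

3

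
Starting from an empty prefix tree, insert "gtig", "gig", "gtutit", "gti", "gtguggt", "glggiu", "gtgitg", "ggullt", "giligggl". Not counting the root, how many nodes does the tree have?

Count nodes per top-level branch (shared prefixes stored once):
  'g'-branch (ggullt, gig, giligggl, glggiu, gtgitg, gtguggt, gti, gtig, gtutit): 34 nodes
Sum: 34

34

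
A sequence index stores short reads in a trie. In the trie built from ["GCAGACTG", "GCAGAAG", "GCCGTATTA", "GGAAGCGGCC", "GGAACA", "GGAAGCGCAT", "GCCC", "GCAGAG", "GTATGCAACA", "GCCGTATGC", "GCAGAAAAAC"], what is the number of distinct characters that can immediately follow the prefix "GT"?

The children of the "GT" node are the distinct next characters among strings starting with "GT".
Characters that immediately follow "GT" among the stored strings: {A}.
That node has 1 child edge.

1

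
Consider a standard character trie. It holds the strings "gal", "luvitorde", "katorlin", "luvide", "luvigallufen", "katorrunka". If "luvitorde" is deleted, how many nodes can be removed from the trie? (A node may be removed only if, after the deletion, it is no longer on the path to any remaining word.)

5

Walk "luvitorde" from the leaf back toward the root, removing each node that no remaining word uses.
The suffix "torde" (5 nodes) is used only by "luvitorde"; the node for "luvi" still has the child "d", so pruning stops there.
Nodes removed: 5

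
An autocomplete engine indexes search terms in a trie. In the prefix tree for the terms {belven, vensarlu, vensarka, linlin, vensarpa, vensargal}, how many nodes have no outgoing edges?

A leaf is a node with no children — equivalently, the end of a word that is not a proper prefix of any other stored word.
Those words: "belven", "linlin", "vensargal", "vensarka", "vensarlu", "vensarpa"
Leaf count: 6

6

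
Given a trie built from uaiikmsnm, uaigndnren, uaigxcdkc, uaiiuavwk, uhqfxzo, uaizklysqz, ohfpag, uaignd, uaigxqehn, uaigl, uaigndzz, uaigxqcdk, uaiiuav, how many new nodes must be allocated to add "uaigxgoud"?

"uaigx" is already a path in the trie; the remaining "goud" must be added.
So 9 − 5 = 4 new nodes.

4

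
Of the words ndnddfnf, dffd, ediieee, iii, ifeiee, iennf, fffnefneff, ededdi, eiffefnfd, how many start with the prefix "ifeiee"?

1

Traverse to the node for "ifeiee", then collect every word in that subtree.
Words under "ifeiee": ifeiee
Count: 1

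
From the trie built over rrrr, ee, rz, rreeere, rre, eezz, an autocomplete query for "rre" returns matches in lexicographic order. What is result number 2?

rreeere

Filter for "rre…" and sort: "rre", "rreeere"
The 2nd is rreeere.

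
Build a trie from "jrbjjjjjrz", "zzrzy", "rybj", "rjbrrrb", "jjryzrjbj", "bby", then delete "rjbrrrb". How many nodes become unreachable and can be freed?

6

Walk "rjbrrrb" from the leaf back toward the root, removing each node that no remaining word uses.
The suffix "jbrrrb" (6 nodes) is used only by "rjbrrrb"; the node for "r" still has the child "y", so pruning stops there.
Nodes removed: 6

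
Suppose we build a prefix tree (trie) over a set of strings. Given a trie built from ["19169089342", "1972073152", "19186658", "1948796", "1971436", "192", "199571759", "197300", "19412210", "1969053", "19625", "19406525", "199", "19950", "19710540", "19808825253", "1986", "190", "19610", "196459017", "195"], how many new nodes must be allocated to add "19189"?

Walking "19189" from the root, the first 4 characters ("1918") follow existing edges; "9" is the first miss.
New nodes needed: |"19189"| − 4 = 5 − 4 = 1.

1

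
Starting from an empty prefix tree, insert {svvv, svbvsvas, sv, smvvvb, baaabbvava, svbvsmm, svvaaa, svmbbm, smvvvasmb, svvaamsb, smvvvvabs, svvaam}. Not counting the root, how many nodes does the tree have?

45

For each word, the new-node count is its length minus the longest prefix already in the trie:
  "svvv" → 4 new (s, v, v, v)
  "svbvsvas" → prefix "sv" already present; 6 new (b, v, s, v, a, s)
  "sv" → prefix "sv" already present; 0 new (none)
  "smvvvb" → prefix "s" already present; 5 new (m, v, v, v, b)
  "baaabbvava" → 10 new (b, a, a, a, b, b, v, a, v, a)
  "svbvsmm" → prefix "svbvs" already present; 2 new (m, m)
  "svvaaa" → prefix "svv" already present; 3 new (a, a, a)
  "svmbbm" → prefix "sv" already present; 4 new (m, b, b, m)
  "smvvvasmb" → prefix "smvvv" already present; 4 new (a, s, m, b)
  "svvaamsb" → prefix "svvaa" already present; 3 new (m, s, b)
  "smvvvvabs" → prefix "smvvv" already present; 4 new (v, a, b, s)
  "svvaam" → prefix "svvaam" already present; 0 new (none)
Total nodes = 4 + 6 + 0 + 5 + 10 + 2 + 3 + 4 + 4 + 3 + 4 + 0 = 45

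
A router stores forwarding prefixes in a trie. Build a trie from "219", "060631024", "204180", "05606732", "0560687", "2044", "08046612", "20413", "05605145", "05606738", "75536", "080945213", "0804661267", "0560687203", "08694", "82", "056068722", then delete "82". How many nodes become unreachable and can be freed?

2

Walk "82" from the leaf back toward the root, removing each node that no remaining word uses.
No other word shares any prefix with "82", so all 2 of its nodes go.
Nodes removed: 2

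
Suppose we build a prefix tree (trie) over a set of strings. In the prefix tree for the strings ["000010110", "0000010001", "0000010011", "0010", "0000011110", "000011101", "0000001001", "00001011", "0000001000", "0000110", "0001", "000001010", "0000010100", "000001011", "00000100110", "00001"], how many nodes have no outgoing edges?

A leaf is a node with no children — equivalently, the end of a word that is not a proper prefix of any other stored word.
Those words: "0000001000", "0000001001", "0000010001", "00000100110", "0000010100", "000001011", "0000011110", "000010110", "0000110", "000011101", "0001", "0010"
Leaf count: 12

12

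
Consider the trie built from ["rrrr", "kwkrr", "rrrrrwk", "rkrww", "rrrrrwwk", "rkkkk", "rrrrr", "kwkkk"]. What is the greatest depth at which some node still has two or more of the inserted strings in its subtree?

6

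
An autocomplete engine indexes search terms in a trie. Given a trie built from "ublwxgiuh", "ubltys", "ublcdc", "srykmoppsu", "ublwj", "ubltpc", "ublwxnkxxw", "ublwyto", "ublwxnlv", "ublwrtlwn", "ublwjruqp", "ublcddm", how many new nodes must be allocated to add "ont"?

"ont" shares no prefix with any stored word, so all 3 characters open new nodes.
3 − 0 = 3 new nodes.

3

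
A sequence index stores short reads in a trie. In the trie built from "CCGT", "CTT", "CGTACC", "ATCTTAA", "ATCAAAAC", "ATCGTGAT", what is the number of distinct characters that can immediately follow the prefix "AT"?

1

Walk "AT" from the root, arriving at one node.
Characters that immediately follow "AT" among the stored strings: {C}.
That node has 1 child edge.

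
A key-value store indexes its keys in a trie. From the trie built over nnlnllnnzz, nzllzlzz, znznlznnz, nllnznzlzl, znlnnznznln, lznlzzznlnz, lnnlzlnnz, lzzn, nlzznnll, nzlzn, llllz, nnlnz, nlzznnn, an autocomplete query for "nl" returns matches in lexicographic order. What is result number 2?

DFS of the "nl" subtree visits, in order: "nllnznzlzl", "nlzznnll", "nlzznnn"
The 2nd is nlzznnll.

nlzznnll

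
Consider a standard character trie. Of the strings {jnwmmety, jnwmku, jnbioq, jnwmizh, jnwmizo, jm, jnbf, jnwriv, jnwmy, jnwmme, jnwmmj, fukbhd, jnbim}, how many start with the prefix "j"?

12

Traverse to the node for "j", then collect every word in that subtree.
Matches: "jm", "jnbf", "jnbim", "jnbioq", "jnwmizh", "jnwmizo", "jnwmku", "jnwmme", "jnwmmety", "jnwmmj", "jnwmy", "jnwriv"
Count: 12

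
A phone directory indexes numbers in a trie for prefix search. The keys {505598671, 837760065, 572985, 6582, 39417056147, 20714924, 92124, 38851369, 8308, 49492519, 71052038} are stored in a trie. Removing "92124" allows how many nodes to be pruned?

Walk "92124" from the leaf back toward the root, removing each node that no remaining word uses.
No other word shares any prefix with "92124", so all 5 of its nodes go.
Nodes removed: 5

5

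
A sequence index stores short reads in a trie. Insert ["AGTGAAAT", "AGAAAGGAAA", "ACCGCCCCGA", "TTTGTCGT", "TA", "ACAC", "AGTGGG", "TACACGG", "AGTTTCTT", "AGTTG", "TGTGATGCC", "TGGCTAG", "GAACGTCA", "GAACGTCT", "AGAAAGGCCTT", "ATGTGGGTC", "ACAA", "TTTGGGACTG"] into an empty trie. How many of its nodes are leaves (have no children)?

Leaves are exactly the stored words that no other stored word extends.
Those words: "ACAA", "ACAC", "ACCGCCCCGA", "AGAAAGGAAA", "AGAAAGGCCTT", "AGTGAAAT", "AGTGGG", "AGTTG", "AGTTTCTT", "ATGTGGGTC", "GAACGTCA", "GAACGTCT", "TACACGG", "TGGCTAG", "TGTGATGCC", "TTTGGGACTG", "TTTGTCGT"
Leaf count: 17

17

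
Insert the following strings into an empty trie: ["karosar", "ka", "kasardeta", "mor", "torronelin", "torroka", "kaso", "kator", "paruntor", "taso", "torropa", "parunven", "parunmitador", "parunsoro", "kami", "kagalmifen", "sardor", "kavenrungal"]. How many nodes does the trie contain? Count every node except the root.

Count nodes per top-level branch (shared prefixes stored once):
  'k'-branch (ka, kagalmifen, kami, karosar, kasardeta, kaso, kator, kavenrungal): 37 nodes
  'm'-branch (mor): 3 nodes
  'p'-branch (parunmitador, parunsoro, paruntor, parunven): 22 nodes
  's'-branch (sardor): 6 nodes
  't'-branch (taso, torroka, torronelin, torropa): 17 nodes
Sum: 85

85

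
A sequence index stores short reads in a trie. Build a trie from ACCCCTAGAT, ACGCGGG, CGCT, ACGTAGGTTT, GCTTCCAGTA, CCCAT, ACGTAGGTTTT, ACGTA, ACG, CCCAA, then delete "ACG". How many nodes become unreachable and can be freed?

After clearing the end-marker at "ACG", prune upward until reaching a node still needed by another word.
Every node on "ACG" is still needed (e.g. by "ACGCGGG"), so nothing is freed.
Nodes removed: 0

0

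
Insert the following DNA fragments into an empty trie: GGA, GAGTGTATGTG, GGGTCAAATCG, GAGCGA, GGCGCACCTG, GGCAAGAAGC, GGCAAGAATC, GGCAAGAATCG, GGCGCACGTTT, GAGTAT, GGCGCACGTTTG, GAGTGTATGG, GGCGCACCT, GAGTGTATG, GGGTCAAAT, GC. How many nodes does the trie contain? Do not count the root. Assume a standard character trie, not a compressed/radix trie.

52

Trace insertions, counting only characters that open a new branch:
  "GGA" → 3 new (G, G, A)
  "GAGTGTATGTG" → prefix "G" already present; 10 new (A, G, T, G, T, A, T, G, T, G)
  "GGGTCAAATCG" → prefix "GG" already present; 9 new (G, T, C, A, A, A, T, C, G)
  "GAGCGA" → prefix "GAG" already present; 3 new (C, G, A)
  "GGCGCACCTG" → prefix "GG" already present; 8 new (C, G, C, A, C, C, T, G)
  "GGCAAGAAGC" → prefix "GGC" already present; 7 new (A, A, G, A, A, G, C)
  "GGCAAGAATC" → prefix "GGCAAGAA" already present; 2 new (T, C)
  "GGCAAGAATCG" → prefix "GGCAAGAATC" already present; 1 new (G)
  "GGCGCACGTTT" → prefix "GGCGCAC" already present; 4 new (G, T, T, T)
  "GAGTAT" → prefix "GAGT" already present; 2 new (A, T)
  "GGCGCACGTTTG" → prefix "GGCGCACGTTT" already present; 1 new (G)
  "GAGTGTATGG" → prefix "GAGTGTATG" already present; 1 new (G)
  "GGCGCACCT" → prefix "GGCGCACCT" already present; 0 new (none)
  "GAGTGTATG" → prefix "GAGTGTATG" already present; 0 new (none)
  "GGGTCAAAT" → prefix "GGGTCAAAT" already present; 0 new (none)
  "GC" → prefix "G" already present; 1 new (C)
Total nodes = 3 + 10 + 9 + 3 + 8 + 7 + 2 + 1 + 4 + 2 + 1 + 1 + 0 + 0 + 0 + 1 = 52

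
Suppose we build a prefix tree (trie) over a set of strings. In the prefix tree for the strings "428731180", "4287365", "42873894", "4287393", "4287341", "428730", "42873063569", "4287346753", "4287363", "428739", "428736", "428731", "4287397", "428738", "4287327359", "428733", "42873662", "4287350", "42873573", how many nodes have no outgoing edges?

14

A leaf is a node with no children — equivalently, the end of a word that is not a proper prefix of any other stored word.
Those words: "42873063569", "428731180", "4287327359", "428733", "4287341", "4287346753", "4287350", "42873573", "4287363", "4287365", "42873662", "42873894", "4287393", "4287397"
Leaf count: 14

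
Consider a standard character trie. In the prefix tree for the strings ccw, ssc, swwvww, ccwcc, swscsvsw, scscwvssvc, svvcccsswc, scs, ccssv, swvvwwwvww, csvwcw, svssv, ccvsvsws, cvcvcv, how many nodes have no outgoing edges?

A leaf is a node with no children — equivalently, the end of a word that is not a proper prefix of any other stored word.
Those words: "ccssv", "ccvsvsws", "ccwcc", "csvwcw", "cvcvcv", "scscwvssvc", "ssc", "svssv", "svvcccsswc", "swscsvsw", "swvvwwwvww", "swwvww"
Leaf count: 12

12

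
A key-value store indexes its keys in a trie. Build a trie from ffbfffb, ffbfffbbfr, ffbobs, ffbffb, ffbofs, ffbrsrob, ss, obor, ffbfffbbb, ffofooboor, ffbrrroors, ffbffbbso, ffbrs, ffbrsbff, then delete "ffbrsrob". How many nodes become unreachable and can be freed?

3

Walk "ffbrsrob" from the leaf back toward the root, removing each node that no remaining word uses.
The suffix "rob" (3 nodes) is used only by "ffbrsrob"; the node for "ffbrs" still has the child "b", so pruning stops there.
Nodes removed: 3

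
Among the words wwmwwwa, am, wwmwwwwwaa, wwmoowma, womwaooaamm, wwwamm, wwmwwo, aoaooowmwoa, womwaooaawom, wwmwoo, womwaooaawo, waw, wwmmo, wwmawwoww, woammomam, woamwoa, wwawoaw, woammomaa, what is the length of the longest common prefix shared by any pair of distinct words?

11

Look for the deepest trie node that still has at least two words in its subtree.
e.g. "womwaooaawo" and "womwaooaawom" share the prefix "womwaooaawo" of length 11; no pair shares a longer one.
Longest shared-prefix length: 11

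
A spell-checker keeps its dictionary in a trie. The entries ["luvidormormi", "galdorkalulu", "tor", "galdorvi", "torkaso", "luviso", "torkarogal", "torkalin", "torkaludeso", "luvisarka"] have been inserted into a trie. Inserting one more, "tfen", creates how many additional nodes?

3

"t" is already a path in the trie; the remaining "fen" must be added.
Each of the 3 remaining characters creates one node.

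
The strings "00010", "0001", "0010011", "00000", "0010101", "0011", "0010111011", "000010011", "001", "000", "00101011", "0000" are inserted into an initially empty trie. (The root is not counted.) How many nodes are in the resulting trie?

Insert word by word; a character creates a node only if that edge doesn't already exist:
  "00010" → 5 new (0, 0, 0, 1, 0)
  "0001" → prefix "0001" already present; 0 new (none)
  "0010011" → prefix "00" already present; 5 new (1, 0, 0, 1, 1)
  "00000" → prefix "000" already present; 2 new (0, 0)
  "0010101" → prefix "0010" already present; 3 new (1, 0, 1)
  "0011" → prefix "001" already present; 1 new (1)
  "0010111011" → prefix "00101" already present; 5 new (1, 1, 0, 1, 1)
  "000010011" → prefix "0000" already present; 5 new (1, 0, 0, 1, 1)
  "001" → prefix "001" already present; 0 new (none)
  "000" → prefix "000" already present; 0 new (none)
  "00101011" → prefix "0010101" already present; 1 new (1)
  "0000" → prefix "0000" already present; 0 new (none)
Total nodes = 5 + 0 + 5 + 2 + 3 + 1 + 5 + 5 + 0 + 0 + 1 + 0 = 27

27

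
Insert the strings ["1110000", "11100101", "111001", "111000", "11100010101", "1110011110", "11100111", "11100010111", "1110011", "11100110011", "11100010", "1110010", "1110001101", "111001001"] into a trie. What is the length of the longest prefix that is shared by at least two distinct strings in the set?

The deepest shared node is where two words last agree before diverging.
e.g. "11100010101" and "11100010111" share the prefix "111000101" of length 9; no pair shares a longer one.
Longest shared-prefix length: 9

9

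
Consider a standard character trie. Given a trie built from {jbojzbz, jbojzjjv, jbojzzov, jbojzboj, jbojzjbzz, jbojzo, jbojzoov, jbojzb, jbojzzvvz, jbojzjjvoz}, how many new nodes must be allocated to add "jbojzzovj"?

Walking "jbojzzovj" from the root, the first 8 characters ("jbojzzov") follow existing edges; "j" is the first miss.
New nodes needed: |"jbojzzovj"| − 8 = 9 − 8 = 1.

1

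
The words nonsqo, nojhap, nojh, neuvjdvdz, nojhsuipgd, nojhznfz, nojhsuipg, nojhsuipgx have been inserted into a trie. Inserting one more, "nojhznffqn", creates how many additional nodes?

Walking "nojhznffqn" from the root, the first 7 characters ("nojhznf") follow existing edges; "f" is the first miss.
New nodes needed: |"nojhznffqn"| − 7 = 10 − 7 = 3.

3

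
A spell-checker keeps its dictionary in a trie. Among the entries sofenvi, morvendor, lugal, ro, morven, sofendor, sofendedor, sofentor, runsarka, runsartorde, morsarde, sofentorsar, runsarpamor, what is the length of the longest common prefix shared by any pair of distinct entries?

The deepest shared node is where two words last agree before diverging.
"sofentor" and "sofentorsar" agree on "sofentor" (8 characters) before diverging; nothing deeper is shared.
Longest shared-prefix length: 8

8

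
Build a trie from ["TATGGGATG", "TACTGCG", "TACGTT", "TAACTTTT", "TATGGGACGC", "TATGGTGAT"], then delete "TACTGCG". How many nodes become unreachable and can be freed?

After clearing the end-marker at "TACTGCG", prune upward until reaching a node still needed by another word.
The suffix "TGCG" (4 nodes) is used only by "TACTGCG"; the node for "TAC" still has the child "G", so pruning stops there.
Nodes removed: 4

4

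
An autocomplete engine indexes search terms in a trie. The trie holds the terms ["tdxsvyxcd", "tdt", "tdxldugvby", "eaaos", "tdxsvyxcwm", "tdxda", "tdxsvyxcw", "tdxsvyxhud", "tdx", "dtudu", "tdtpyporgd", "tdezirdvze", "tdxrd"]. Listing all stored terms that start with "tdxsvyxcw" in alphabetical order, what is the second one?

tdxsvyxcwm

Words with prefix "tdxsvyxcw", in lexicographic order: "tdxsvyxcw", "tdxsvyxcwm"
Position 2: tdxsvyxcwm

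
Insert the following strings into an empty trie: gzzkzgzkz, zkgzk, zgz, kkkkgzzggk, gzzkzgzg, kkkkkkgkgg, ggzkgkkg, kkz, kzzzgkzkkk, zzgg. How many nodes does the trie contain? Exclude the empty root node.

53

Count nodes per top-level branch (shared prefixes stored once):
  'g'-branch (ggzkgkkg, gzzkzgzg, gzzkzgzkz): 17 nodes
  'k'-branch (kkkkgzzggk, kkkkkkgkgg, kkz, kzzzgkzkkk): 26 nodes
  'z'-branch (zgz, zkgzk, zzgg): 10 nodes
Sum: 53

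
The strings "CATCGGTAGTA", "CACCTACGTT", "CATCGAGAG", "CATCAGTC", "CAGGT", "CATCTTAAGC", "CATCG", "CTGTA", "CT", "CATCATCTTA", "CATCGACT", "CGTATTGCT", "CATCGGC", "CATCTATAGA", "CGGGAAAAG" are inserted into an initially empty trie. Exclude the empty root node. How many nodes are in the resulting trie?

Count nodes per top-level branch (shared prefixes stored once):
  'C'-branch (CACCTACGTT, CAGGT, CATCAGTC, CATCATCTTA, CATCG, CATCGACT, CATCGAGAG, CATCGGC, CATCGGTAGTA, CATCTATAGA, CATCTTAAGC, CGGGAAAAG, CGTATTGCT, CT, CTGTA): 68 nodes
Sum: 68

68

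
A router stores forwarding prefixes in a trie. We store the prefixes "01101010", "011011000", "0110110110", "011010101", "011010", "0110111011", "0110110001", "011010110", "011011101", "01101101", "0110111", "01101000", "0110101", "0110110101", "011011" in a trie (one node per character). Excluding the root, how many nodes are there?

27

Insert word by word; a character creates a node only if that edge doesn't already exist:
  "01101010" → 8 new (0, 1, 1, 0, 1, 0, 1, 0)
  "011011000" → prefix "01101" already present; 4 new (1, 0, 0, 0)
  "0110110110" → prefix "0110110" already present; 3 new (1, 1, 0)
  "011010101" → prefix "01101010" already present; 1 new (1)
  "011010" → prefix "011010" already present; 0 new (none)
  "0110111011" → prefix "011011" already present; 4 new (1, 0, 1, 1)
  "0110110001" → prefix "011011000" already present; 1 new (1)
  "011010110" → prefix "0110101" already present; 2 new (1, 0)
  "011011101" → prefix "011011101" already present; 0 new (none)
  "01101101" → prefix "01101101" already present; 0 new (none)
  "0110111" → prefix "0110111" already present; 0 new (none)
  "01101000" → prefix "011010" already present; 2 new (0, 0)
  "0110101" → prefix "0110101" already present; 0 new (none)
  "0110110101" → prefix "01101101" already present; 2 new (0, 1)
  "011011" → prefix "011011" already present; 0 new (none)
Total nodes = 8 + 4 + 3 + 1 + 0 + 4 + 1 + 2 + 0 + 0 + 0 + 2 + 0 + 2 + 0 = 27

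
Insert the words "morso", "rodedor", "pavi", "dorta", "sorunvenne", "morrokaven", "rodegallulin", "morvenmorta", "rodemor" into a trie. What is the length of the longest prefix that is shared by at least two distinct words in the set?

Look for the deepest trie node that still has at least two words in its subtree.
"rodedor" and "rodegallulin" agree on "rode" (4 characters) before diverging; nothing deeper is shared.
Longest shared-prefix length: 4

4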